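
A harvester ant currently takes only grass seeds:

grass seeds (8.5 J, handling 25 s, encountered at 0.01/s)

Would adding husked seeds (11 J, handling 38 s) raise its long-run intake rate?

Yes

Intake rate on the current diet: R = (0.01×8.5) / (1 + 0.01×25) = 0.085/1.25 = 0.068 J/s.
Profitability of husked seeds: 11/38 = 0.2895 J/s.
Since 0.2895 > R, including husked seeds increases the long-run rate.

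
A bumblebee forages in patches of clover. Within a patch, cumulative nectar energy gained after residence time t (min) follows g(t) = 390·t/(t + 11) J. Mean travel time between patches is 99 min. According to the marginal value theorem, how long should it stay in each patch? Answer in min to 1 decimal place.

Maximise g(t)/(T+t): set derivative to zero → g'(t)(T+t) = g(t).
g'(t) = 390·11/(t + 11)². Setting 390·11/(t+11)² = 390t/[(t+11)(99+t)] gives 11(99+t) = t(t+11), so t² = 11×99 = 1089.
t* = √1089 = 33 min.

33.0 min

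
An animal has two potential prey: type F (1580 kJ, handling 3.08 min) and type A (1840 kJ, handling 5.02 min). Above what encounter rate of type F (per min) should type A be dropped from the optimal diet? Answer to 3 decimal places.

The zero-one rule: include type A iff E₂/h₂ > λE₁/(1+λh₁). Equality gives the switch point.
λE₁h₂ = E₂ + λE₂h₁ ⇒ λ = E₂/(E₁h₂ − E₂h₁) = 1840/(7932 − 5667) = 0.8126 per min.

0.813 per min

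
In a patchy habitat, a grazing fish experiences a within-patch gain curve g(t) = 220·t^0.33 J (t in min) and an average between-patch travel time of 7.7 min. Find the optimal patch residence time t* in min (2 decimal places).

3.79 min

Maximise g(t)/(T+t): set derivative to zero → g'(t)(T+t) = g(t).
g'(t) = 0.33·220·t^-0.67. Setting 0.33·220·t^-0.67 = 220·t^0.33/(7.7+t) gives 0.33(7.7+t) = t, so 0.67·t = 0.33×7.7.
t* = 0.33×7.7/0.67 = 3.793 min.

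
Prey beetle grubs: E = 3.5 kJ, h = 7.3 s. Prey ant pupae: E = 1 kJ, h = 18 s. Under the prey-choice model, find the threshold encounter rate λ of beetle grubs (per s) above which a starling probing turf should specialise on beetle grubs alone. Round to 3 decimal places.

The zero-one rule: include ant pupae iff E₂/h₂ > λE₁/(1+λh₁). Equality gives the switch point.
λE₁h₂ = E₂ + λE₂h₁ ⇒ λ = E₂/(E₁h₂ − E₂h₁) = 1/(63 − 7.3) = 0.01795 per s.

0.018 per s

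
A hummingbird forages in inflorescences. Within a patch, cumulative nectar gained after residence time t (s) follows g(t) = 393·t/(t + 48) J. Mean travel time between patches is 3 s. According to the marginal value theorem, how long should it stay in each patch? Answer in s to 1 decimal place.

12.0 s

By the marginal value theorem, leave when the instantaneous gain rate g'(t) equals the habitat-wide average g(t)/(T + t).
g'(t) = 393·48/(t + 48)². Setting 393·48/(t+48)² = 393t/[(t+48)(3+t)] gives 48(3+t) = t(t+48), so t² = 48×3 = 144.
t* = √144 = 12 s.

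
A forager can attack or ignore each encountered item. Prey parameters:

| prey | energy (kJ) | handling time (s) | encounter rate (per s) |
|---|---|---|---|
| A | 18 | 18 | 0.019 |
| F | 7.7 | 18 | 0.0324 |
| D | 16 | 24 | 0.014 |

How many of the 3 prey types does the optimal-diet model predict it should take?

3

Rank by E/h (kJ/s): A 1, D 0.667, F 0.428. Include each in turn until the next type's E/h falls below the running intake rate.
Rate on top 1: 0.2548. D: 0.667 > 0.2548 → include.
Rate on top 2: 0.3373. F: 0.428 > 0.3373 → include.
Optimal diet: A, D, F — 3 of 3 types.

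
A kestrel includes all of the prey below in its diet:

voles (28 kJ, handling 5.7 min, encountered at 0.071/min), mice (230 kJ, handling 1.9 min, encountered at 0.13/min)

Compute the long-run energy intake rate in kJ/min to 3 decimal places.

19.306 kJ/min

Energy encountered per unit search time: 0.071×28 + 0.13×230 = 31.89 kJ/min.
Handling time per unit search time: 0.071×5.7 + 0.13×1.9 = 0.6517.
Rate = 31.89/(1 + 0.6517) = 19.31 kJ/min.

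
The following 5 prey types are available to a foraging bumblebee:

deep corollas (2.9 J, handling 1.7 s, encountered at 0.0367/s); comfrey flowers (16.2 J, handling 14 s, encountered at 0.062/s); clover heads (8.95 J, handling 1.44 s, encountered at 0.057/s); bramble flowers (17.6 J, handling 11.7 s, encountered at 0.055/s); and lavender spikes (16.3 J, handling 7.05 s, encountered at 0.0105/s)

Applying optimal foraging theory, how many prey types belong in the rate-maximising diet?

Profitabilities (E/h, J/s): clover heads 6.22, lavender spikes 2.31, deep corollas 1.71, bramble flowers 1.5, comfrey flowers 1.16. Add prey in this order while the next type's profitability exceeds the intake rate on those already taken.
Rate on top 1: 0.4715. lavender spikes: 2.31 > 0.4715 → include.
Rate on top 2: 0.5893. deep corollas: 1.71 > 0.5893 → include.
Rate on top 3: 0.6465. bramble flowers: 1.5 > 0.6465 → include.
Rate on top 4: 0.9429. comfrey flowers: 1.16 > 0.9429 → include.
Optimal diet: clover heads, lavender spikes, deep corollas, bramble flowers, comfrey flowers — 5 of 5 types.

5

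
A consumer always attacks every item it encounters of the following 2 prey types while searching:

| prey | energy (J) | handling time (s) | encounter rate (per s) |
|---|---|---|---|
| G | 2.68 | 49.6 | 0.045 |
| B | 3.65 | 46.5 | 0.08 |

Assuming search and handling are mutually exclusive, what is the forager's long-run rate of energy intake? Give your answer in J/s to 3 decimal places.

0.059 J/s

R = Σλ_iE_i / (1 + Σλ_ih_i)
Numerator: 0.045×2.68 + 0.08×3.65 = 0.4126
Denominator: 1 + 0.045×49.6 + 0.08×46.5 = 6.952
R = 0.4126/6.952 = 0.05935 J/s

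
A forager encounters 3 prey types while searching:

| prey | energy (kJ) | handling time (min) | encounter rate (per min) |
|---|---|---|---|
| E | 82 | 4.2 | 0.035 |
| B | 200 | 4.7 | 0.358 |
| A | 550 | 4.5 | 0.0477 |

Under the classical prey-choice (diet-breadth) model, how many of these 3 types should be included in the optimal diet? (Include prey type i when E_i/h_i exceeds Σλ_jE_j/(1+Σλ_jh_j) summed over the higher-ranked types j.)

Rank by E/h (kJ/min): A 122, B 42.6, E 19.5. Include each in turn until the next type's E/h falls below the running intake rate.
Rate on top 1: 21.6. B: 42.6 > 21.6 → include.
Rate on top 2: 33.77. E: 19.5 < 33.77 → exclude; stop.
Optimal diet: A, B — 2 of 3 types.

2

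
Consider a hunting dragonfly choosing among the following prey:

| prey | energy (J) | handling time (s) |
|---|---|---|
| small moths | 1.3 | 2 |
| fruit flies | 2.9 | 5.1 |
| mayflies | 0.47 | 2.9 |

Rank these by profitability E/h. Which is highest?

Profitability E/h (J/s): small moths = 1.3/2 = 0.65, fruit flies = 2.9/5.1 = 0.569, mayflies = 0.47/2.9 = 0.162.
Ranked: small moths > fruit flies > mayflies.

small moths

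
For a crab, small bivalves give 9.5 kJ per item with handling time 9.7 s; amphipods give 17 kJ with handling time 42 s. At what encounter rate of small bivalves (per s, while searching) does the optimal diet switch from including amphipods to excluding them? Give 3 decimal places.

0.073 per s

At the threshold, the rate on small bivalves alone equals the profitability of amphipods: λ·9.5/(1 + λ·9.7) = 17/42 = 0.4048.
Rearranging, λ(9.5 − 0.4048×9.7) = 0.4048, so λ = 0.4048/5.574 = 0.07262 per s.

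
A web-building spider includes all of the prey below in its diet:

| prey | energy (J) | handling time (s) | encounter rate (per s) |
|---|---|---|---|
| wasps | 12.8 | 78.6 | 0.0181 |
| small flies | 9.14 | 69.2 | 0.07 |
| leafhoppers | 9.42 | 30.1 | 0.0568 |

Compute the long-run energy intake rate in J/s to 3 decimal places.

0.157 J/s

R = Σλ_iE_i / (1 + Σλ_ih_i)
Numerator: 0.0181×12.8 + 0.07×9.14 + 0.0568×9.42 = 1.407
Denominator: 1 + 0.0181×78.6 + 0.07×69.2 + 0.0568×30.1 = 8.976
R = 1.407/8.976 = 0.1567 J/s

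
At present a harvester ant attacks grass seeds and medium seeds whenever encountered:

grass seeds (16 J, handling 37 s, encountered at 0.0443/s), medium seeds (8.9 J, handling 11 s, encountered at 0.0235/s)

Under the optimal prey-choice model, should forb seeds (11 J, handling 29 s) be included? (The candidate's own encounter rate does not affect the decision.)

On grass seeds and medium seeds alone, R = ΣλE/(1+Σλh) = 0.918/2.898 = 0.3168 J/s.
forb seeds: E/h = 11/29 = 0.3793 J/s.
0.3793 > 0.3168, so adding forb seeds raises the average — include it.

Yes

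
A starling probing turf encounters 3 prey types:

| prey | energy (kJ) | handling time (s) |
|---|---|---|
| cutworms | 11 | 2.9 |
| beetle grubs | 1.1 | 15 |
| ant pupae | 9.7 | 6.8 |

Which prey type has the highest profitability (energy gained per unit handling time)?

cutworms

Profitability E/h (kJ/s): cutworms = 11/2.9 = 3.79, beetle grubs = 1.1/15 = 0.0733, ant pupae = 9.7/6.8 = 1.43.
Ranked: cutworms > ant pupae > beetle grubs.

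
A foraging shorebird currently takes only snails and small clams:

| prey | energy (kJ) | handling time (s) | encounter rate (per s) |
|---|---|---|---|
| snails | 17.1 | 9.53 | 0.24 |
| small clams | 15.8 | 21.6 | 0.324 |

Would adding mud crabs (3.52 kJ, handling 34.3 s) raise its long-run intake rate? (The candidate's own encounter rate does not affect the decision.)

No

On snails and small clams alone, R = ΣλE/(1+Σλh) = 9.223/10.29 = 0.8967 kJ/s.
Profitability of mud crabs: 3.52/34.3 = 0.1026 kJ/s.
0.1026 < 0.8967, so adding mud crabs would lower the average — exclude it.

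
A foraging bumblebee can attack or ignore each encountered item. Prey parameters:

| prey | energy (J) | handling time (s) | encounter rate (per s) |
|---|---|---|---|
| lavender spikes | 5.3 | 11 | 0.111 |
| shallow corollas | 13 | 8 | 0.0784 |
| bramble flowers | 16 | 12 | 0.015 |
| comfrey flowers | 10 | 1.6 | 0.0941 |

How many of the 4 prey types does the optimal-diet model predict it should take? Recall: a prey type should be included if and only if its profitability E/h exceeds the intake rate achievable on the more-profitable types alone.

Rank by E/h (J/s): comfrey flowers 6.25, shallow corollas 1.62, bramble flowers 1.33, lavender spikes 0.482. Include each in turn until the next type's E/h falls below the running intake rate.
Rate on top 1: 0.8179. shallow corollas: 1.62 > 0.8179 → include.
Rate on top 2: 1.103. bramble flowers: 1.33 > 1.103 → include.
Rate on top 3: 1.124. lavender spikes: 0.482 < 1.124 → exclude; stop.
Optimal diet: comfrey flowers, shallow corollas, bramble flowers — 3 of 4 types.

3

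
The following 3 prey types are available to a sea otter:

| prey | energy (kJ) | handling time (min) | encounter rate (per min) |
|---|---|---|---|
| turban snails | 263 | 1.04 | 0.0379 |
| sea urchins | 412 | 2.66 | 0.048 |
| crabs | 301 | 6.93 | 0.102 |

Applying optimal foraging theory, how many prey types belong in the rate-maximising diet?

E/h in descending order: turban snails 253, sea urchins 155, crabs 43.4 kJ/min. The optimal diet is the largest prefix of this list for which every included type satisfies E_i/h_i > R on the types above it.
Rate on top 1: 9.59. sea urchins: 155 > 9.59 → include.
Rate on top 2: 25.49. crabs: 43.4 > 25.49 → include.
Optimal diet: turban snails, sea urchins, crabs — 3 of 3 types.

3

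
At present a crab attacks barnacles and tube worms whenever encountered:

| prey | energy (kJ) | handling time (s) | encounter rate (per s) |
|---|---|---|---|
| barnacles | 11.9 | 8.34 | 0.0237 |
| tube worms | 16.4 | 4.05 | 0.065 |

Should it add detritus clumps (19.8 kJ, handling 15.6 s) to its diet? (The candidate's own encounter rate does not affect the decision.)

Intake rate on the current diet: R = (0.0237×11.9 + 0.065×16.4) / (1 + 0.0237×8.34 + 0.065×4.05) = 1.348/1.461 = 0.9227 kJ/s.
detritus clumps: E/h = 19.8/15.6 = 1.269 kJ/s.
1.269 > 0.9227, so adding detritus clumps raises the average — include it.

Yes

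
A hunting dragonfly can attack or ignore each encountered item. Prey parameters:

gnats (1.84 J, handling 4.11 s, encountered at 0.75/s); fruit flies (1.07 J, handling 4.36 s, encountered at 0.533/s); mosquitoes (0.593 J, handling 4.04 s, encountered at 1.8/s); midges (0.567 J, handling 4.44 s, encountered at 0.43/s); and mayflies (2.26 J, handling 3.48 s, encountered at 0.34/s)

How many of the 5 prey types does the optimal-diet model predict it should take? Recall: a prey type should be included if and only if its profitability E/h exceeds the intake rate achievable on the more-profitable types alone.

Rank by E/h (J/s): mayflies 0.649, gnats 0.448, fruit flies 0.245, mosquitoes 0.147, midges 0.128. Include each in turn until the next type's E/h falls below the running intake rate.
Rate on top 1: 0.352. gnats: 0.448 > 0.352 → include.
Rate on top 2: 0.408. fruit flies: 0.245 < 0.408 → exclude; stop.
Optimal diet: mayflies, gnats — 2 of 5 types.

2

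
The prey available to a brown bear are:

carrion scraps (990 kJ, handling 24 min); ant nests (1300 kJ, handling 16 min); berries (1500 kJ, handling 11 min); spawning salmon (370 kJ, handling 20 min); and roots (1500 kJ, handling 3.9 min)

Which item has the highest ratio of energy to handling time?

In descending order of E/h:
roots: 1500/3.9 = 385 kJ/min
berries: 1500/11 = 136 kJ/min
ant nests: 1300/16 = 81.2 kJ/min
carrion scraps: 990/24 = 41.2 kJ/min
spawning salmon: 370/20 = 18.5 kJ/min

roots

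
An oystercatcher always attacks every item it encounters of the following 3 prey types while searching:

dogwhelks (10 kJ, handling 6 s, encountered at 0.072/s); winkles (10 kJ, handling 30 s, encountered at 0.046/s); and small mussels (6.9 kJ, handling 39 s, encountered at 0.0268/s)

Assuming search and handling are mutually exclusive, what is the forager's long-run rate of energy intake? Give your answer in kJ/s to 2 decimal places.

R = Σλ_iE_i / (1 + Σλ_ih_i)
Numerator: 0.072×10 + 0.046×10 + 0.0268×6.9 = 1.365
Denominator: 1 + 0.072×6 + 0.046×30 + 0.0268×39 = 3.857
R = 1.365/3.857 = 0.3539 kJ/s

0.35 kJ/s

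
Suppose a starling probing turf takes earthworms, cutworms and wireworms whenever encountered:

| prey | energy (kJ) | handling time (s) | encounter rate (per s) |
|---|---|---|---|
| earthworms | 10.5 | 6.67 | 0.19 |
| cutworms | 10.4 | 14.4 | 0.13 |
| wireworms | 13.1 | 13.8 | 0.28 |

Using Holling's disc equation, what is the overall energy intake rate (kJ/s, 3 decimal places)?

0.877 kJ/s

R = Σλ_iE_i / (1 + Σλ_ih_i)
Numerator: 0.19×10.5 + 0.13×10.4 + 0.28×13.1 = 7.015
Denominator: 1 + 0.19×6.67 + 0.13×14.4 + 0.28×13.8 = 8.003
R = 7.015/8.003 = 0.8765 kJ/s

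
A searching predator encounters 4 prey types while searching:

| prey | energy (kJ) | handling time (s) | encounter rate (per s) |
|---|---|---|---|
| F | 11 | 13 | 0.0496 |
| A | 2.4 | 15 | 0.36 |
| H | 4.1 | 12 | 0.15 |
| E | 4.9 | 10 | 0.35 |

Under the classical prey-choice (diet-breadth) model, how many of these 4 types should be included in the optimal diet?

2

Profitabilities (E/h, kJ/s): F 0.846, E 0.49, H 0.342, A 0.16. Add prey in this order while the next type's profitability exceeds the intake rate on those already taken.
Rate on top 1: 0.3317. E: 0.49 > 0.3317 → include.
Rate on top 2: 0.4394. H: 0.342 < 0.4394 → exclude; stop.
Optimal diet: F, E — 2 of 4 types.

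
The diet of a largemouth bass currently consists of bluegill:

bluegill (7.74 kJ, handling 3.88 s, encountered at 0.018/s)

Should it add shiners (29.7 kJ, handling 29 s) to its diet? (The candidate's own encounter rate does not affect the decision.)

Intake rate on the current diet: R = (0.018×7.74) / (1 + 0.018×3.88) = 0.1393/1.07 = 0.1302 kJ/s.
shiners: E/h = 29.7/29 = 1.024 kJ/s.
1.024 > 0.1302, so adding shiners raises the average — include it.

Yes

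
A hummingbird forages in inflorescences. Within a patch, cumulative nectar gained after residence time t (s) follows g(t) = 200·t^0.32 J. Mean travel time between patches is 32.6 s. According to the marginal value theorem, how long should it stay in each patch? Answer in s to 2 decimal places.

By the marginal value theorem, leave when the instantaneous gain rate g'(t) equals the habitat-wide average g(t)/(T + t).
g'(t) = 0.32·200·t^-0.68. Setting 0.32·200·t^-0.68 = 200·t^0.32/(32.6+t) gives 0.32(32.6+t) = t, so 0.68·t = 0.32×32.6.
t* = 0.32×32.6/0.68 = 15.34 s.

15.34 s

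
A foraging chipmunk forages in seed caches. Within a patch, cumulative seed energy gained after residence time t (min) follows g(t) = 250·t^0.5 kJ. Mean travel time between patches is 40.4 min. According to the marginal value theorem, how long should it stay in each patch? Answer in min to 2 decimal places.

Maximise g(t)/(T+t): set derivative to zero → g'(t)(T+t) = g(t).
g'(t) = 0.5·250·t^-0.5. Setting 0.5·250·t^-0.5 = 250·t^0.5/(40.4+t) gives 0.5(40.4+t) = t, so 0.50·t = 0.5×40.4.
t* = 0.5×40.4/0.50 = 40.4 min.

40.40 min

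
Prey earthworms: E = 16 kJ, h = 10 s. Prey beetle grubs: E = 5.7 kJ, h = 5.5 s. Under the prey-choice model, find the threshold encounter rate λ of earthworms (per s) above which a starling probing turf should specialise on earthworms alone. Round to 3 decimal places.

0.184 per s

The zero-one rule: include beetle grubs iff E₂/h₂ > λE₁/(1+λh₁). Equality gives the switch point.
λE₁h₂ = E₂ + λE₂h₁ ⇒ λ = E₂/(E₁h₂ − E₂h₁) = 5.7/(88 − 57) = 0.1839 per s.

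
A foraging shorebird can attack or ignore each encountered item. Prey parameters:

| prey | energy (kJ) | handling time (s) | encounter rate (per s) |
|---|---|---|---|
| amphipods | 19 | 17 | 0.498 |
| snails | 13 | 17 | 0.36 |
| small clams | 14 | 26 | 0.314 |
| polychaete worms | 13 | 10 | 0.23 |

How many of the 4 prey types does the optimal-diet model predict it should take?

Profitabilities (E/h, kJ/s): polychaete worms 1.3, amphipods 1.12, snails 0.765, small clams 0.538. Add prey in this order while the next type's profitability exceeds the intake rate on those already taken.
Rate on top 1: 0.9061. amphipods: 1.12 > 0.9061 → include.
Rate on top 2: 1.058. snails: 0.765 < 1.058 → exclude; stop.
Optimal diet: polychaete worms, amphipods — 2 of 4 types.

2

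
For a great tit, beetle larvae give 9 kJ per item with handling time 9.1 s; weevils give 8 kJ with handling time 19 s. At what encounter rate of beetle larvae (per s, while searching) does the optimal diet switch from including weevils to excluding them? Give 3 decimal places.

The zero-one rule: include weevils iff E₂/h₂ > λE₁/(1+λh₁). Equality gives the switch point.
λE₁h₂ = E₂ + λE₂h₁ ⇒ λ = E₂/(E₁h₂ − E₂h₁) = 8/(171 − 72.8) = 0.08147 per s.

0.081 per s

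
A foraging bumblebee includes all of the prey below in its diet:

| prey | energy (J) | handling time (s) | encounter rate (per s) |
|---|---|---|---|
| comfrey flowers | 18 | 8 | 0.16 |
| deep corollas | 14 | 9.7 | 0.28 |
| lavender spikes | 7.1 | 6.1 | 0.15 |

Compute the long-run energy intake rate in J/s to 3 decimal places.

1.331 J/s

Energy encountered per unit search time: 0.16×18 + 0.28×14 + 0.15×7.1 = 7.865 J/s.
Handling time per unit search time: 0.16×8 + 0.28×9.7 + 0.15×6.1 = 4.911.
Rate = 7.865/(1 + 4.911) = 1.331 J/s.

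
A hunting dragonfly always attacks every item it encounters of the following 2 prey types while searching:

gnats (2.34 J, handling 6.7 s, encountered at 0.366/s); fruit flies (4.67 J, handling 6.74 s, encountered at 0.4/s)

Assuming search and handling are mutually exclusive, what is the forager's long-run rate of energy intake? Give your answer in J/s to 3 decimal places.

R = (0.366×2.34 + 0.4×4.67) / (1 + 0.366×6.7 + 0.4×6.74) = 2.724/6.148 = 0.4431 J/s.

0.443 J/s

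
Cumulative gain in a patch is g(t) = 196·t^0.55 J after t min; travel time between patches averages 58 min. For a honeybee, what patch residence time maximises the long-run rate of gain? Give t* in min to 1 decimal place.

By the marginal value theorem, leave when the instantaneous gain rate g'(t) equals the habitat-wide average g(t)/(T + t).
g'(t) = 0.55·196·t^-0.45. Setting 0.55·196·t^-0.45 = 196·t^0.55/(58+t) gives 0.55(58+t) = t, so 0.45·t = 0.55×58.
t* = 0.55×58/0.45 = 70.89 min.

70.9 min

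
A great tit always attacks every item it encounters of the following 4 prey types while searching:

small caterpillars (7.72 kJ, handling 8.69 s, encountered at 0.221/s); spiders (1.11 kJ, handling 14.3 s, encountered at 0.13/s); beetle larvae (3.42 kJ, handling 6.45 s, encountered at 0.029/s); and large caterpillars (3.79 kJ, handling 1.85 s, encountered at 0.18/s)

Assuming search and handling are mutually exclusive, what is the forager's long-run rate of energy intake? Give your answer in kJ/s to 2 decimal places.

R = (0.221×7.72 + 0.13×1.11 + 0.029×3.42 + 0.18×3.79) / (1 + 0.221×8.69 + 0.13×14.3 + 0.029×6.45 + 0.18×1.85) = 2.632/5.3 = 0.4966 kJ/s.

0.50 kJ/s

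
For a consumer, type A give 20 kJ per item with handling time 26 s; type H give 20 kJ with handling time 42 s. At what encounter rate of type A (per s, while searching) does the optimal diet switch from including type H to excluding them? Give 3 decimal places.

At the threshold, the rate on type A alone equals the profitability of type H: λ·20/(1 + λ·26) = 20/42 = 0.4762.
Rearranging, λ(20 − 0.4762×26) = 0.4762, so λ = 0.4762/7.619 = 0.0625 per s.

0.062 per s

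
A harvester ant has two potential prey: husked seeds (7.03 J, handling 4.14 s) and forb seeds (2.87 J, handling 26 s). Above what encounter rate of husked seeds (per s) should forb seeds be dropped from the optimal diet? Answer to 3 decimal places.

0.017 per s

The zero-one rule: include forb seeds iff E₂/h₂ > λE₁/(1+λh₁). Equality gives the switch point.
λE₁h₂ = E₂ + λE₂h₁ ⇒ λ = E₂/(E₁h₂ − E₂h₁) = 2.87/(182.8 − 11.88) = 0.01679 per s.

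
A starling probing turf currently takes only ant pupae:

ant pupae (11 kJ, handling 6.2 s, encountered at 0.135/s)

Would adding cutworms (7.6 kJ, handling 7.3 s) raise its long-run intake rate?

Yes

Current rate: (0.135×11)/(1 + 0.135×6.2) = 0.8084 kJ/s.
Profitability of cutworms: 7.6/7.3 = 1.041 kJ/s.
Since 1.041 > R, including cutworms increases the long-run rate.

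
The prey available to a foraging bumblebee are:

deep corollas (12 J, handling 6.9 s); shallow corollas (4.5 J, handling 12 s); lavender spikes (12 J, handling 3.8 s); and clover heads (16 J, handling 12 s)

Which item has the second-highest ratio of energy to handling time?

deep corollas

Profitability E/h (J/s): deep corollas = 12/6.9 = 1.74, shallow corollas = 4.5/12 = 0.375, lavender spikes = 12/3.8 = 3.16, clover heads = 16/12 = 1.33.
Ranked: lavender spikes > deep corollas > clover heads > shallow corollas.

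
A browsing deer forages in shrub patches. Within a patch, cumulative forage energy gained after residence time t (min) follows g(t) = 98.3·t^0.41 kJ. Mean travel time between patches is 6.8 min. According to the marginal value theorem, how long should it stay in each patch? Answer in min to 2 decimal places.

4.73 min

Optimal t* satisfies g'(t*) = g(t*)/(T + t*).
g'(t) = 0.41·98.3·t^-0.59. Setting 0.41·98.3·t^-0.59 = 98.3·t^0.41/(6.8+t) gives 0.41(6.8+t) = t, so 0.59·t = 0.41×6.8.
t* = 0.41×6.8/0.59 = 4.725 min.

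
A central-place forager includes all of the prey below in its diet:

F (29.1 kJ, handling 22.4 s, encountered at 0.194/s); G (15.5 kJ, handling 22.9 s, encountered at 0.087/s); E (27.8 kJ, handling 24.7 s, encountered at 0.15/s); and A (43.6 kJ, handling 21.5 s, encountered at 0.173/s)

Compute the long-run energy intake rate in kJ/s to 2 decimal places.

1.27 kJ/s

Energy encountered per unit search time: 0.194×29.1 + 0.087×15.5 + 0.15×27.8 + 0.173×43.6 = 18.71 kJ/s.
Handling time per unit search time: 0.194×22.4 + 0.087×22.9 + 0.15×24.7 + 0.173×21.5 = 13.76.
Rate = 18.71/(1 + 13.76) = 1.267 kJ/s.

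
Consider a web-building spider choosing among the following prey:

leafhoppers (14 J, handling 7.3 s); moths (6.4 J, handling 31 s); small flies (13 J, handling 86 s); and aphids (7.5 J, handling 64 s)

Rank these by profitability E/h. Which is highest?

In descending order of E/h:
leafhoppers: 14/7.3 = 1.92 J/s
moths: 6.4/31 = 0.206 J/s
small flies: 13/86 = 0.151 J/s
aphids: 7.5/64 = 0.117 J/s

leafhoppers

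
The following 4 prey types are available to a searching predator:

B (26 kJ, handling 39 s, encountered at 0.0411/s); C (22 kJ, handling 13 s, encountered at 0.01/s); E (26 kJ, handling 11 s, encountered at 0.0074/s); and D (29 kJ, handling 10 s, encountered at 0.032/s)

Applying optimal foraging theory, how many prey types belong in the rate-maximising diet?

Profitabilities (E/h, kJ/s): D 2.9, E 2.36, C 1.69, B 0.667. Add prey in this order while the next type's profitability exceeds the intake rate on those already taken.
Rate on top 1: 0.703. E: 2.36 > 0.703 → include.
Rate on top 2: 0.7995. C: 1.69 > 0.7995 → include.
Rate on top 3: 0.8753. B: 0.667 < 0.8753 → exclude; stop.
Optimal diet: D, E, C — 3 of 4 types.

3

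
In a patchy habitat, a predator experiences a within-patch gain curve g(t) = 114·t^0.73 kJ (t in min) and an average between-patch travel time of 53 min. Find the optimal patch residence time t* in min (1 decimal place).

143.3 min

By the marginal value theorem, leave when the instantaneous gain rate g'(t) equals the habitat-wide average g(t)/(T + t).
g'(t) = 0.73·114·t^-0.27. Setting 0.73·114·t^-0.27 = 114·t^0.73/(53+t) gives 0.73(53+t) = t, so 0.27·t = 0.73×53.
t* = 0.73×53/0.27 = 143.3 min.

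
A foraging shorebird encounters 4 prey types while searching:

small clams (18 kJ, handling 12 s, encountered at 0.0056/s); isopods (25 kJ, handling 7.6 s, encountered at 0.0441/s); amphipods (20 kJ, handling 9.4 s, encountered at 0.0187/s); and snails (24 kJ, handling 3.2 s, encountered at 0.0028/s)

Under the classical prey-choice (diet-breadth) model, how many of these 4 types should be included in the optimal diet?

4

Rank by E/h (kJ/s): snails 7.5, isopods 3.29, amphipods 2.13, small clams 1.5. Include each in turn until the next type's E/h falls below the running intake rate.
Rate on top 1: 0.0666. isopods: 3.29 > 0.0666 → include.
Rate on top 2: 0.8702. amphipods: 2.13 > 0.8702 → include.
Rate on top 3: 1.016. small clams: 1.5 > 1.016 → include.
Optimal diet: snails, isopods, amphipods, small clams — 4 of 4 types.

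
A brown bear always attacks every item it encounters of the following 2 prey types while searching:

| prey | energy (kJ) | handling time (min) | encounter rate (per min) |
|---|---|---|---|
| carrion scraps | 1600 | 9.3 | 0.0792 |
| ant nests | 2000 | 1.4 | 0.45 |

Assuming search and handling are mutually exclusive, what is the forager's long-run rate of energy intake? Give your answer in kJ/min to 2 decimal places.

433.84 kJ/min

Energy encountered per unit search time: 0.0792×1600 + 0.45×2000 = 1027 kJ/min.
Handling time per unit search time: 0.0792×9.3 + 0.45×1.4 = 1.367.
Rate = 1027/(1 + 1.367) = 433.8 kJ/min.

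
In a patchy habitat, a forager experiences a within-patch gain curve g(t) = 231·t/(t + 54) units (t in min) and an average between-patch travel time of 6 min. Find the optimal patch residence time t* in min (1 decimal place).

18.0 min

Optimal t* satisfies g'(t*) = g(t*)/(T + t*).
g'(t) = 231·54/(t + 54)². Setting 231·54/(t+54)² = 231t/[(t+54)(6+t)] gives 54(6+t) = t(t+54), so t² = 54×6 = 324.
t* = √324 = 18 min.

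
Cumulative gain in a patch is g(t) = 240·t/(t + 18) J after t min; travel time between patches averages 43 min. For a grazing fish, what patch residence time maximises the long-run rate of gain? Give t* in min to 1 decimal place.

27.8 min

Maximise g(t)/(T+t): set derivative to zero → g'(t)(T+t) = g(t).
g'(t) = 240·18/(t + 18)². Setting 240·18/(t+18)² = 240t/[(t+18)(43+t)] gives 18(43+t) = t(t+18), so t² = 18×43 = 774.
t* = √774 = 27.82 min.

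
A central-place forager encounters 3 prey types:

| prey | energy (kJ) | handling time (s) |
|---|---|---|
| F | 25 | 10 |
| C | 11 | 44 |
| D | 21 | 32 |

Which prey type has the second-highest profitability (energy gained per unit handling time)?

D

Profitability E/h (kJ/s): F = 25/10 = 2.5, C = 11/44 = 0.25, D = 21/32 = 0.656.
Ranked: F > D > C.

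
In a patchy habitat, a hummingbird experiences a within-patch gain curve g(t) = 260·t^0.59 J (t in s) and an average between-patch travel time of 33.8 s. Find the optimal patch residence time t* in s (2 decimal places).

48.64 s

By the marginal value theorem, leave when the instantaneous gain rate g'(t) equals the habitat-wide average g(t)/(T + t).
g'(t) = 0.59·260·t^-0.41. Setting 0.59·260·t^-0.41 = 260·t^0.59/(33.8+t) gives 0.59(33.8+t) = t, so 0.41·t = 0.59×33.8.
t* = 0.59×33.8/0.41 = 48.64 s.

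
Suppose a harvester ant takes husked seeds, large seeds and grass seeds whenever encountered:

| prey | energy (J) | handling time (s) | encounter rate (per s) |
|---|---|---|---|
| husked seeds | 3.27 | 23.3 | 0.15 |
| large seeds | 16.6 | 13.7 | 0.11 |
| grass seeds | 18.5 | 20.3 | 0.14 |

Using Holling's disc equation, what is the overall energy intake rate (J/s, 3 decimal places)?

Energy encountered per unit search time: 0.15×3.27 + 0.11×16.6 + 0.14×18.5 = 4.907 J/s.
Handling time per unit search time: 0.15×23.3 + 0.11×13.7 + 0.14×20.3 = 7.844.
Rate = 4.907/(1 + 7.844) = 0.5548 J/s.

0.555 J/s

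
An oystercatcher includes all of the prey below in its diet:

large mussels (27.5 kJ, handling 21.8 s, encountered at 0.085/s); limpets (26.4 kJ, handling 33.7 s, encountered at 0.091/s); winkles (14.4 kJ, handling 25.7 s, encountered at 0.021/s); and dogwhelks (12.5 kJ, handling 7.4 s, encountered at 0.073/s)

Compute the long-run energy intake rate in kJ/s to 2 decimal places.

0.85 kJ/s

R = (0.085×27.5 + 0.091×26.4 + 0.021×14.4 + 0.073×12.5) / (1 + 0.085×21.8 + 0.091×33.7 + 0.021×25.7 + 0.073×7.4) = 5.955/7 = 0.8507 kJ/s.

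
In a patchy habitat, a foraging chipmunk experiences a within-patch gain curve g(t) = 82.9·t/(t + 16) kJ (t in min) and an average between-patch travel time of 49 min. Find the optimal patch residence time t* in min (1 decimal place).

By the marginal value theorem, leave when the instantaneous gain rate g'(t) equals the habitat-wide average g(t)/(T + t).
g'(t) = 82.9·16/(t + 16)². Setting 82.9·16/(t+16)² = 82.9t/[(t+16)(49+t)] gives 16(49+t) = t(t+16), so t² = 16×49 = 784.
t* = √784 = 28 min.

28.0 min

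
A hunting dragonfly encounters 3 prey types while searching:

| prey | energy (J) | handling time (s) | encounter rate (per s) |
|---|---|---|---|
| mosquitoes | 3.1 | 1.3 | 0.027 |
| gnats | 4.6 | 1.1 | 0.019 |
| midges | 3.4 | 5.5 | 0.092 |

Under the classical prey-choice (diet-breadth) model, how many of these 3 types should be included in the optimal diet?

E/h in descending order: gnats 4.18, mosquitoes 2.38, midges 0.618 J/s. The optimal diet is the largest prefix of this list for which every included type satisfies E_i/h_i > R on the types above it.
Rate on top 1: 0.08561. mosquitoes: 2.38 > 0.08561 → include.
Rate on top 2: 0.162. midges: 0.618 > 0.162 → include.
Optimal diet: gnats, mosquitoes, midges — 3 of 3 types.

3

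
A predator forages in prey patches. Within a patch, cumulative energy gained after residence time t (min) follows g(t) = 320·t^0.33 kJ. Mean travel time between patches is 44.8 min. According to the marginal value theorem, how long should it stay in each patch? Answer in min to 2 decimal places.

22.07 min

Optimal t* satisfies g'(t*) = g(t*)/(T + t*).
g'(t) = 0.33·320·t^-0.67. Setting 0.33·320·t^-0.67 = 320·t^0.33/(44.8+t) gives 0.33(44.8+t) = t, so 0.67·t = 0.33×44.8.
t* = 0.33×44.8/0.67 = 22.07 min.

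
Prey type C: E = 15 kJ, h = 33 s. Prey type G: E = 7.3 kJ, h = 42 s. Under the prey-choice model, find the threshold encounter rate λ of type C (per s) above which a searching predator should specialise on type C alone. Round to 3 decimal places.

0.019 per s

At the threshold, the rate on type C alone equals the profitability of type G: λ·15/(1 + λ·33) = 7.3/42 = 0.1738.
Rearranging, λ(15 − 0.1738×33) = 0.1738, so λ = 0.1738/9.264 = 0.01876 per s.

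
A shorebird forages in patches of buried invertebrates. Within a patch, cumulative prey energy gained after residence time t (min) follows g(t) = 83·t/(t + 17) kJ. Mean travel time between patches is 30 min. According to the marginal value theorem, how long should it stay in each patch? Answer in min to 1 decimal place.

22.6 min

Optimal t* satisfies g'(t*) = g(t*)/(T + t*).
g'(t) = 83·17/(t + 17)². Setting 83·17/(t+17)² = 83t/[(t+17)(30+t)] gives 17(30+t) = t(t+17), so t² = 17×30 = 510.
t* = √510 = 22.58 min.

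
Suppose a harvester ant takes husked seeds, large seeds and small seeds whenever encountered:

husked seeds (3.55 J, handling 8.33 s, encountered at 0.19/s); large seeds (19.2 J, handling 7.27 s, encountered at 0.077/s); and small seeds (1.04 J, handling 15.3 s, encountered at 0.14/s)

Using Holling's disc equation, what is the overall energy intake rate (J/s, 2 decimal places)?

0.43 J/s

R = Σλ_iE_i / (1 + Σλ_ih_i)
Numerator: 0.19×3.55 + 0.077×19.2 + 0.14×1.04 = 2.298
Denominator: 1 + 0.19×8.33 + 0.077×7.27 + 0.14×15.3 = 5.284
R = 2.298/5.284 = 0.435 J/s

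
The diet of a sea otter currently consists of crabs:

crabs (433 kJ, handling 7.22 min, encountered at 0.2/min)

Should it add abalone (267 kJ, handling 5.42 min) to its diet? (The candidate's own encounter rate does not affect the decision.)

On crabs alone, R = ΣλE/(1+Σλh) = 86.6/2.444 = 35.43 kJ/min.
abalone: E/h = 267/5.42 = 49.26 kJ/min.
49.26 > 35.43, so adding abalone raises the average — include it.

Yes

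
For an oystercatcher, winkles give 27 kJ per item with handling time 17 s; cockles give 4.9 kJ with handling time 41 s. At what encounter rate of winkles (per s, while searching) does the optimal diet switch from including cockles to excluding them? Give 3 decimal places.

0.005 per s

Drop cockles once their profitability E₂/h₂ falls below the rate achievable on winkles alone: E₂/h₂ = λE₁/(1 + λh₁).
Solve for λ: λE₁h₂ = E₂(1 + λh₁) → λ(E₁h₂ − E₂h₁) = E₂ → λ = E₂/(E₁h₂ − E₂h₁).
λ = 4.9/(27×41 − 4.9×17) = 4.9/1024 = 0.004787 per s.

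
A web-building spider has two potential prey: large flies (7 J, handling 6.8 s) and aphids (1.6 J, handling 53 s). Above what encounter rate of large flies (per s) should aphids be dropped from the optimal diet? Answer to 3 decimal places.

Drop aphids once their profitability E₂/h₂ falls below the rate achievable on large flies alone: E₂/h₂ = λE₁/(1 + λh₁).
Solve for λ: λE₁h₂ = E₂(1 + λh₁) → λ(E₁h₂ − E₂h₁) = E₂ → λ = E₂/(E₁h₂ − E₂h₁).
λ = 1.6/(7×53 − 1.6×6.8) = 1.6/360.1 = 0.004443 per s.

0.004 per s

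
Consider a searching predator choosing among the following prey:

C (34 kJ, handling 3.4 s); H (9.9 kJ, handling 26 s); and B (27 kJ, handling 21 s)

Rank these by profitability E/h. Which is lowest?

Profitability E/h (kJ/s): C = 34/3.4 = 10, H = 9.9/26 = 0.381, B = 27/21 = 1.29.
Ranked: C > B > H.

H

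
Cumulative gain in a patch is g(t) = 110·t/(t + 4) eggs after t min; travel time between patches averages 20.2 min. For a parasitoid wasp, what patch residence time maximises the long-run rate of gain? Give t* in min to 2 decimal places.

Maximise g(t)/(T+t): set derivative to zero → g'(t)(T+t) = g(t).
g'(t) = 110·4/(t + 4)². Setting 110·4/(t+4)² = 110t/[(t+4)(20.2+t)] gives 4(20.2+t) = t(t+4), so t² = 4×20.2 = 80.8.
t* = √80.8 = 8.989 min.

8.99 min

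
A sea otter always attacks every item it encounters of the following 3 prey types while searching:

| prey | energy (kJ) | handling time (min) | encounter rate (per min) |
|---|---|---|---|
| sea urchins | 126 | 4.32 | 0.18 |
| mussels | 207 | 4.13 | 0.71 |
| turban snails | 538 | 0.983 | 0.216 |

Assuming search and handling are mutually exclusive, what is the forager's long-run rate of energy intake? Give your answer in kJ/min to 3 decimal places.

58.075 kJ/min

Energy encountered per unit search time: 0.18×126 + 0.71×207 + 0.216×538 = 285.9 kJ/min.
Handling time per unit search time: 0.18×4.32 + 0.71×4.13 + 0.216×0.983 = 3.922.
Rate = 285.9/(1 + 3.922) = 58.07 kJ/min.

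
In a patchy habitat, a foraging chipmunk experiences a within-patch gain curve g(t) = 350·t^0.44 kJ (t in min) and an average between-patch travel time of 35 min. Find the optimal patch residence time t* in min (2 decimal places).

27.50 min

By the marginal value theorem, leave when the instantaneous gain rate g'(t) equals the habitat-wide average g(t)/(T + t).
g'(t) = 0.44·350·t^-0.56. Setting 0.44·350·t^-0.56 = 350·t^0.44/(35+t) gives 0.44(35+t) = t, so 0.56·t = 0.44×35.
t* = 0.44×35/0.56 = 27.5 min.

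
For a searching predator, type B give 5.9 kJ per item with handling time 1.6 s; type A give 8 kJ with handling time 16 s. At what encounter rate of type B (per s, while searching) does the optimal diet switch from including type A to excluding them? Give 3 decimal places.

The zero-one rule: include type A iff E₂/h₂ > λE₁/(1+λh₁). Equality gives the switch point.
λE₁h₂ = E₂ + λE₂h₁ ⇒ λ = E₂/(E₁h₂ − E₂h₁) = 8/(94.4 − 12.8) = 0.09804 per s.

0.098 per s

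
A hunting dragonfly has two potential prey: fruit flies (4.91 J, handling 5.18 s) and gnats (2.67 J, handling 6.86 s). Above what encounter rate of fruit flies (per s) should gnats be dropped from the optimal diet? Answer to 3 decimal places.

Drop gnats once their profitability E₂/h₂ falls below the rate achievable on fruit flies alone: E₂/h₂ = λE₁/(1 + λh₁).
Solve for λ: λE₁h₂ = E₂(1 + λh₁) → λ(E₁h₂ − E₂h₁) = E₂ → λ = E₂/(E₁h₂ − E₂h₁).
λ = 2.67/(4.91×6.86 − 2.67×5.18) = 2.67/19.85 = 0.1345 per s.

0.134 per s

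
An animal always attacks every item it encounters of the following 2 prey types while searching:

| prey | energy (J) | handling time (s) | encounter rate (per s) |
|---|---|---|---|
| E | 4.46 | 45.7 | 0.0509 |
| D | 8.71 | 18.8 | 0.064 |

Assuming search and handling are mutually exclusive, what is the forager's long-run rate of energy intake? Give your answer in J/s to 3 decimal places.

R = Σλ_iE_i / (1 + Σλ_ih_i)
Numerator: 0.0509×4.46 + 0.064×8.71 = 0.7845
Denominator: 1 + 0.0509×45.7 + 0.064×18.8 = 4.529
R = 0.7845/4.529 = 0.1732 J/s

0.173 J/s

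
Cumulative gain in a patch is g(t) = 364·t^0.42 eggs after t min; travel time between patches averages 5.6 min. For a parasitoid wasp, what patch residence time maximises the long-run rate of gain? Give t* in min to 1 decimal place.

4.1 min

By the marginal value theorem, leave when the instantaneous gain rate g'(t) equals the habitat-wide average g(t)/(T + t).
g'(t) = 0.42·364·t^-0.58. Setting 0.42·364·t^-0.58 = 364·t^0.42/(5.6+t) gives 0.42(5.6+t) = t, so 0.58·t = 0.42×5.6.
t* = 0.42×5.6/0.58 = 4.055 min.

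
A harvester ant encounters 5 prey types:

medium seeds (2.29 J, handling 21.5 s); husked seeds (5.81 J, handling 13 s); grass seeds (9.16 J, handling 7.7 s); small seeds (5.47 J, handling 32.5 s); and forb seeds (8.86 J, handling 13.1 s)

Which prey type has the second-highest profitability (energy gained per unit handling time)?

In descending order of E/h:
grass seeds: 9.16/7.7 = 1.19 J/s
forb seeds: 8.86/13.1 = 0.676 J/s
husked seeds: 5.81/13 = 0.447 J/s
small seeds: 5.47/32.5 = 0.168 J/s
medium seeds: 2.29/21.5 = 0.107 J/s

forb seeds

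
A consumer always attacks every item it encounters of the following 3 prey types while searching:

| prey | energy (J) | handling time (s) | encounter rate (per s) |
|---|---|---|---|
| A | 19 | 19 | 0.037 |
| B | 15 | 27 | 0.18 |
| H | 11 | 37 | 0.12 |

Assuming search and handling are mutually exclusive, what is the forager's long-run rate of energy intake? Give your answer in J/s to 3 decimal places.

0.429 J/s

Energy encountered per unit search time: 0.037×19 + 0.18×15 + 0.12×11 = 4.723 J/s.
Handling time per unit search time: 0.037×19 + 0.18×27 + 0.12×37 = 10.
Rate = 4.723/(1 + 10) = 0.4292 J/s.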